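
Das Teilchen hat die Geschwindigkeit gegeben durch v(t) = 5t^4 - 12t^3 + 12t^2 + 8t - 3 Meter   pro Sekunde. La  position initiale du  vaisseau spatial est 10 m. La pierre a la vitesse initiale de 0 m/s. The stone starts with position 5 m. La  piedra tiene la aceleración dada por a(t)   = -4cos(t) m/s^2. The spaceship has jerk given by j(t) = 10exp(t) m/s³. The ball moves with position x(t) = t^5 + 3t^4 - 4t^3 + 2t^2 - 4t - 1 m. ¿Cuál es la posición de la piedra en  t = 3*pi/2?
Para resolver esto, necesitamos tomar 2 antiderivadas de nuestra ecuación de la aceleración a(t) = -4·cos(t). Tomando ∫a(t)dt y aplicando v(0) = 0, encontramos v(t) = -4·sin(t). La antiderivada de la velocidad, con x(0) = 5, da la posición: x(t) = 4·cos(t) + 1. De la ecuación de la posición x(t) = 4·cos(t) + 1, sustituimos t = 3*pi/2 para obtener x = 1.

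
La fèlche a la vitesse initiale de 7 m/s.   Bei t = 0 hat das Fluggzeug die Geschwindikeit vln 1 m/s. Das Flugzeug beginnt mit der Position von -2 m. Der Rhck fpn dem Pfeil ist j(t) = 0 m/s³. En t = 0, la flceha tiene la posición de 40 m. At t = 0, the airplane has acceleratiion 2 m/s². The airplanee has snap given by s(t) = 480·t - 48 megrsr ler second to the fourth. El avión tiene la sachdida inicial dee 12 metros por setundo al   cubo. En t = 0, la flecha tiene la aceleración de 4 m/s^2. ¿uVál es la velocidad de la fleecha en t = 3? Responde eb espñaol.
Partiendo de la sacudida j(t) = 0, tomamos 2 integrales. Integrando la sacudida y usando la condición inicial a(0) = 4, obtenemos a(t) = 4. La antiderivada de la aceleración, con v(0) = 7, da la velocidad: v(t) = 4·t + 7. Usando v(t) = 4·t + 7 y sustituyendo t = 3, encontramos v = 19.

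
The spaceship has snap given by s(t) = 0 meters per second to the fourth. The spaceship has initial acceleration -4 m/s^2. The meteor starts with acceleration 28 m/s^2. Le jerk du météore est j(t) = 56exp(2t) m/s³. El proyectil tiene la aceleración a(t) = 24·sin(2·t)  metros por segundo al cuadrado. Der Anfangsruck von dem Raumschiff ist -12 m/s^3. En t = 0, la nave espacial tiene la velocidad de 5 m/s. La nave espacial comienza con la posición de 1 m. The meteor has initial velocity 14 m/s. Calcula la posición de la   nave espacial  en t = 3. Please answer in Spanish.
Necesitamos integrar nuestra ecuación del snap s(t) = 0 4 veces. Tomando ∫s(t)dt y aplicando j(0) = -12, encontramos j(t) = -12. Integrando la sacudida y usando la condición inicial a(0) = -4, obtenemos a(t) = -12·t - 4. La antiderivada de la aceleración, con v(0) = 5, da la velocidad: v(t) = -6·t^2 - 4·t + 5. La integral de la velocidad, con x(0) = 1, da la posición: x(t) = -2·t^3 - 2·t^2 + 5·t + 1. De la ecuación de la posición x(t) = -2·t^3 - 2·t^2 + 5·t + 1, sustituimos t = 3 para obtener x = -56.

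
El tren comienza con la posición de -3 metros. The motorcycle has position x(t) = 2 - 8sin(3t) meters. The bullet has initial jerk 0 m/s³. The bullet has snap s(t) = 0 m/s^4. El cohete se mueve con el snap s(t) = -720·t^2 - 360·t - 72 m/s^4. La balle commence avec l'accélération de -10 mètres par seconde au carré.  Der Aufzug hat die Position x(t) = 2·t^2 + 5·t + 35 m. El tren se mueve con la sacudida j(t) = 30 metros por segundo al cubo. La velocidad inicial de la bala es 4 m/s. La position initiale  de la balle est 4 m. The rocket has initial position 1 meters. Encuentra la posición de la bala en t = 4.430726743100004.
Para resolver esto, necesitamos tomar 4 integrales de nuestra ecuación del snap s(t) = 0. La integral del snap, con j(0) = 0, da la sacudida: j(t) = 0. Integrando la sacudida y usando la condición inicial a(0) = -10, obtenemos a(t) = -10. Integrando la aceleración y usando la condición inicial v(0) = 4, obtenemos v(t) = 4 - 10·t. Integrando la velocidad y usando la condición inicial x(0) = 4, obtenemos x(t) = -5·t^2 + 4·t + 4. Tenemos la posición x(t) = -5·t^2 + 4·t + 4. Sustituyendo t = 4.430726743100004: x(4.430726743100004) = -76.4337903877078.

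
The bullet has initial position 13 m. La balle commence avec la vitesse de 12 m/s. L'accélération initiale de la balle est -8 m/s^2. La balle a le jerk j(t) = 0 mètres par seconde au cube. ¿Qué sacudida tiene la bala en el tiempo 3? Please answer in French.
Nous avons le jerk j(t) = 0. En substituant t = 3: j(3) = 0.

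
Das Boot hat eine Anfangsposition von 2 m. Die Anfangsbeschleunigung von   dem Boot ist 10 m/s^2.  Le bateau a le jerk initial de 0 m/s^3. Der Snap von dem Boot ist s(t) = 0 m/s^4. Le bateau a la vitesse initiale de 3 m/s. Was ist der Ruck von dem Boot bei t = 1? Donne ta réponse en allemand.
Ausgehend von dem Snap s(t) = 0, nehmen wir 1 Stammfunktion. Mit ∫s(t)dt und Anwendung von j(0) = 0, finden wir j(t) = 0. Wir haben den Ruck j(t) = 0. Durch Einsetzen von t = 1: j(1) = 0.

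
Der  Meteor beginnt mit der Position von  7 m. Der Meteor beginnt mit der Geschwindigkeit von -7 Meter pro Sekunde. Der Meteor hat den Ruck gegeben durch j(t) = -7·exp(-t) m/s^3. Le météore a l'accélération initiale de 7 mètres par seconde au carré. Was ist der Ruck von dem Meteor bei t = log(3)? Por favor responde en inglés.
We have jerk j(t) = -7·exp(-t). Substituting t = log(3): j(log(3)) = -7/3.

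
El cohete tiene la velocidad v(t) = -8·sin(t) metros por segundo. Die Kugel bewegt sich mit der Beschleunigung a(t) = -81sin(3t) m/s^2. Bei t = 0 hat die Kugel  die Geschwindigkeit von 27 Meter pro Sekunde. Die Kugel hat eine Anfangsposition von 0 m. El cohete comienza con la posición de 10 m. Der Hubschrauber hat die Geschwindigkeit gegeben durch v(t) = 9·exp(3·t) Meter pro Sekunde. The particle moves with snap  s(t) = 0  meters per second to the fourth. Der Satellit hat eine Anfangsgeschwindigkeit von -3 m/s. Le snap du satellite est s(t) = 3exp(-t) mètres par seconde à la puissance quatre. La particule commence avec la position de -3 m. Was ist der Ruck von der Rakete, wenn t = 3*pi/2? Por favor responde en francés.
En partant de la vitesse v(t) = -8·sin(t), nous prenons 2 dérivées. En prenant d/dt de v(t), nous trouvons a(t) = -8·cos(t). La dérivée de l'accélération donne le jerk: j(t) = 8·sin(t). En utilisant j(t) = 8·sin(t) et en substituant t = 3*pi/2, nous trouvons j = -8.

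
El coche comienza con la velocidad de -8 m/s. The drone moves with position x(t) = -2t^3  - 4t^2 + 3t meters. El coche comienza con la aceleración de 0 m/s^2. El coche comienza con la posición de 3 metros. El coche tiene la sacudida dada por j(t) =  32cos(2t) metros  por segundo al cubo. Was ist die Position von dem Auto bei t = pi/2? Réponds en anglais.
To solve this, we need to take 3 integrals of our jerk equation j(t) = 32·cos(2·t). Finding the antiderivative of j(t) and using a(0) = 0: a(t) = 16·sin(2·t). Finding the antiderivative of a(t) and using v(0) = -8: v(t) = -8·cos(2·t). Finding the integral of v(t) and using x(0) = 3: x(t) = 3 - 4·sin(2·t). We have position x(t) = 3 - 4·sin(2·t). Substituting t = pi/2: x(pi/2) = 3.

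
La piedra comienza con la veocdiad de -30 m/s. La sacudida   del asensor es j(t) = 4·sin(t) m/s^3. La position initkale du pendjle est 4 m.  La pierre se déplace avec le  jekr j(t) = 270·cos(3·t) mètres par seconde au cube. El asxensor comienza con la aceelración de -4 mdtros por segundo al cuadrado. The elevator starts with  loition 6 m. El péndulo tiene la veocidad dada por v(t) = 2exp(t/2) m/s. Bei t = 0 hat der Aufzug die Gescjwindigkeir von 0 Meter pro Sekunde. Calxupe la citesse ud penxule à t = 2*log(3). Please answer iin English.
Using v(t) = 2·exp(t/2) and substituting t = 2*log(3), we find v = 6.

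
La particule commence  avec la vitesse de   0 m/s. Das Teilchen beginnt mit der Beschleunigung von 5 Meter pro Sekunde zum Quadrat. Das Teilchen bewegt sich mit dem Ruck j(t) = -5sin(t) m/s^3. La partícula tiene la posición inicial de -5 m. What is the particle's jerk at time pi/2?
Using j(t) = -5·sin(t) and substituting t = pi/2, we find j = -5.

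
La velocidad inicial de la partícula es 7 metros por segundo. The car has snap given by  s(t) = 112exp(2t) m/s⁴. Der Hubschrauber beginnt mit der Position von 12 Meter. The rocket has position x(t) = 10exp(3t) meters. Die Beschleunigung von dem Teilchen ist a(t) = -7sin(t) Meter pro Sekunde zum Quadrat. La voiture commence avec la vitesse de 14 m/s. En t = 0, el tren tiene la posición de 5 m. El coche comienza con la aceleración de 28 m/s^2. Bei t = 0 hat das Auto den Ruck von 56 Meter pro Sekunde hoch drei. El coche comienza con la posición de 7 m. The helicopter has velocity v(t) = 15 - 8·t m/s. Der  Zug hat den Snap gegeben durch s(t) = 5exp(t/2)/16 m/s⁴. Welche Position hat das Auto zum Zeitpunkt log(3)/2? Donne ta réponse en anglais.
To find the answer, we compute 4 integrals of s(t) = 112·exp(2·t). Integrating snap and using the initial condition j(0) = 56, we get j(t) = 56·exp(2·t). Finding the antiderivative of j(t) and using a(0) = 28: a(t) = 28·exp(2·t). The integral of acceleration is velocity. Using v(0) = 14, we get v(t) = 14·exp(2·t). Taking ∫v(t)dt and applying x(0) = 7, we find x(t) = 7·exp(2·t). We have position x(t) = 7·exp(2·t). Substituting t = log(3)/2: x(log(3)/2) = 21.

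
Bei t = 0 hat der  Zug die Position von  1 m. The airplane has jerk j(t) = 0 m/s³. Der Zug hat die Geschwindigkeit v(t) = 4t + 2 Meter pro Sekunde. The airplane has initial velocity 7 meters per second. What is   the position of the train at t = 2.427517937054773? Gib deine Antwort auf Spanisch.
Partiendo de la velocidad v(t) = 4·t + 2, tomamos 1 antiderivada. La antiderivada de la velocidad, con x(0) = 1, da la posición: x(t) = 2·t^2 + 2·t + 1. Tenemos la posición x(t) = 2·t^2 + 2·t + 1. Sustituyendo t = 2.427517937054773: x(2.427517937054773) = 17.6407225435549.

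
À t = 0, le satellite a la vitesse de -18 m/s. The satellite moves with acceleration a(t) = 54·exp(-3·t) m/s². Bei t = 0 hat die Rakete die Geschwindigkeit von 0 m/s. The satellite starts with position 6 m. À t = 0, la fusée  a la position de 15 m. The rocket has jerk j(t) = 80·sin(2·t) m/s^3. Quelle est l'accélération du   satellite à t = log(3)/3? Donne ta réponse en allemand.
Mit a(t) = 54·exp(-3·t) und Einsetzen von t = log(3)/3, finden wir a = 18.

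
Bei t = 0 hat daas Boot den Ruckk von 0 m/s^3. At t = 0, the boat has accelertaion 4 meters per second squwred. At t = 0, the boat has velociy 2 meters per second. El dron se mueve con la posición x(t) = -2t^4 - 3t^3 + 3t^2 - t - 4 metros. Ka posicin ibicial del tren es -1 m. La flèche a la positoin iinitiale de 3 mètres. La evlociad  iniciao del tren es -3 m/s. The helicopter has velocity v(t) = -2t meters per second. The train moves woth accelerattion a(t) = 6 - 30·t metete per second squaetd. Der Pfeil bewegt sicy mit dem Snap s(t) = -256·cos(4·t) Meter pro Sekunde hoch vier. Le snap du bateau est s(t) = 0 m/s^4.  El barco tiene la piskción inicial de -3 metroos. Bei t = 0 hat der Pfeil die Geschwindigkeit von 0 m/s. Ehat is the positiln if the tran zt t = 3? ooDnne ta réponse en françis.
En partant de l'accélération a(t) = 6 - 30·t, nous prenons 2 intégrales. En prenant ∫a(t)dt et en appliquant v(0) = -3, nous trouvons v(t) = -15·t^2 + 6·t - 3. La primitive de la vitesse est la position. En utilisant x(0) = -1, nous obtenons x(t) = -5·t^3 + 3·t^2 - 3·t - 1. De l'équation de la position x(t) = -5·t^3 + 3·t^2 - 3·t - 1, nous substituons t = 3 pour obtenir x = -118.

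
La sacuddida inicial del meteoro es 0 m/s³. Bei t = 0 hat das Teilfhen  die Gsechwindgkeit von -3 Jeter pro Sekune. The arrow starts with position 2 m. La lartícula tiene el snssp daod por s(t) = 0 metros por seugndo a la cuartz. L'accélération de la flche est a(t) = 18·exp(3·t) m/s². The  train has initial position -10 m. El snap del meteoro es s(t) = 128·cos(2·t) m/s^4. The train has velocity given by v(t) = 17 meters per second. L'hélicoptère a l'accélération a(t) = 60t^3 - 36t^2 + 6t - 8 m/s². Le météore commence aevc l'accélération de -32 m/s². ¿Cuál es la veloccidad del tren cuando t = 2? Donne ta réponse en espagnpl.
Tenemos la velocidad v(t) = 17. Sustituyendo t = 2: v(2) = 17.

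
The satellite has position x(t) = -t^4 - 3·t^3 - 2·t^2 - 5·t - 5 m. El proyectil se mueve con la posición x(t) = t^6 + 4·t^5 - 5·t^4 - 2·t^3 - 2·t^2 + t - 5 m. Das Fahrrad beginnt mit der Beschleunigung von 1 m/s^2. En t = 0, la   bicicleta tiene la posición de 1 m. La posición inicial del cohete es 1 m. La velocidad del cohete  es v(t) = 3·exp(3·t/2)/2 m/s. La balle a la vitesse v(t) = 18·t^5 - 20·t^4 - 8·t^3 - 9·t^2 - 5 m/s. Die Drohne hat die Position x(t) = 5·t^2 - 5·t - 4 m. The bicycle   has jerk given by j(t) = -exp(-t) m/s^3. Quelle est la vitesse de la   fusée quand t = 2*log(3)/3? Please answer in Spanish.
De la ecuación de la velocidad v(t) = 3·exp(3·t/2)/2, sustituimos t = 2*log(3)/3 para obtener v = 9/2.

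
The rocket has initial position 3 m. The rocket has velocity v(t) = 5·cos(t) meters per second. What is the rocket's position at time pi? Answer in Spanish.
Partiendo de la velocidad v(t) = 5·cos(t), tomamos 1 antiderivada. La antiderivada de la velocidad es la posición. Usando x(0) = 3, obtenemos x(t) = 5·sin(t) + 3. Usando x(t) = 5·sin(t) + 3 y sustituyendo t = pi, encontramos x = 3.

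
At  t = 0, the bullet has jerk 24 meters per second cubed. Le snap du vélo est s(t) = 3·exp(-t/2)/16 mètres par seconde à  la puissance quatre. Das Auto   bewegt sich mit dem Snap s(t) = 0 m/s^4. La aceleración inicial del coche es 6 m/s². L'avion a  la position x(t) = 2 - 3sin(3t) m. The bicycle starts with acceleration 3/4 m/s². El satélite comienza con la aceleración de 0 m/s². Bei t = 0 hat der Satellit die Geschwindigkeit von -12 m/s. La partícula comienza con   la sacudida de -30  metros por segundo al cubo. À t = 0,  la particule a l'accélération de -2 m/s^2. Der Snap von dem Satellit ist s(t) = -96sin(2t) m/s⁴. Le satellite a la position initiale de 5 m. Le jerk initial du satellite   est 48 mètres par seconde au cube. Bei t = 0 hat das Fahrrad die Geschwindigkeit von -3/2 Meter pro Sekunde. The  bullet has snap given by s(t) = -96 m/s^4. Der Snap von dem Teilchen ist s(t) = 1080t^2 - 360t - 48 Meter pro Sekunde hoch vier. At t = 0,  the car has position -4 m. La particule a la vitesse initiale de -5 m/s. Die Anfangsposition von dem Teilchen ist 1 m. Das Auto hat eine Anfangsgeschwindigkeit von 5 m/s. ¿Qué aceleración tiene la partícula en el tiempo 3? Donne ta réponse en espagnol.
Partiendo del snap s(t) = 1080·t^2 - 360·t - 48, tomamos 2 antiderivadas. La integral del snap es la sacudida. Usando j(0) = -30, obtenemos j(t) = 360·t^3 - 180·t^2 - 48·t - 30. Integrando la sacudida y usando la condición inicial a(0) = -2, obtenemos a(t) = 90·t^4 - 60·t^3 - 24·t^2 - 30·t - 2. De la ecuación de la aceleración a(t) = 90·t^4 - 60·t^3 - 24·t^2 - 30·t - 2, sustituimos t = 3 para obtener a = 5362.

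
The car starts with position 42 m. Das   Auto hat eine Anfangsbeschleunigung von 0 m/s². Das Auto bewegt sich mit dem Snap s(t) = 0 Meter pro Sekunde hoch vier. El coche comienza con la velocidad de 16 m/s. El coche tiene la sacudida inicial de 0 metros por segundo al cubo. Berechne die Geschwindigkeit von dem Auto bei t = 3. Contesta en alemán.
Wir müssen unsere Gleichung für den Snap s(t) = 0 3-mal integrieren. Durch Integration von dem Snap und Verwendung der Anfangsbedingung j(0) = 0, erhalten wir j(t) = 0. Das Integral von dem Ruck ist die Beschleunigung. Mit a(0) = 0 erhalten wir a(t) = 0. Mit ∫a(t)dt und Anwendung von v(0) = 16, finden wir v(t) = 16. Wir haben die Geschwindigkeit v(t) = 16. Durch Einsetzen von t = 3: v(3) = 16.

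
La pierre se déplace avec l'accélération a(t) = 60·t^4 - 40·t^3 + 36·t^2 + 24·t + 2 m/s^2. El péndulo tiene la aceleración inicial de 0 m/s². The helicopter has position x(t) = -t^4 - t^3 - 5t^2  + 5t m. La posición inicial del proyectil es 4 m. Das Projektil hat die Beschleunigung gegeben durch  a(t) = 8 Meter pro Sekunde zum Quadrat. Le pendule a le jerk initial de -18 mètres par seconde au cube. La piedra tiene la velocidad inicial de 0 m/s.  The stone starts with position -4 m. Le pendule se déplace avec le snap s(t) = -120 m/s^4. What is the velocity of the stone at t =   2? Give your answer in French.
Nous devons trouver la primitive de notre équation de l'accélération a(t) = 60·t^4 - 40·t^3 + 36·t^2 + 24·t + 2 1 fois. En intégrant l'accélération et en utilisant la condition initiale v(0) = 0, nous obtenons v(t) = 2·t·(6·t^4 - 5·t^3 + 6·t^2 + 6·t + 1). De l'équation de la vitesse v(t) = 2·t·(6·t^4 - 5·t^3 + 6·t^2 + 6·t + 1), nous substituons t = 2 pour obtenir v = 372.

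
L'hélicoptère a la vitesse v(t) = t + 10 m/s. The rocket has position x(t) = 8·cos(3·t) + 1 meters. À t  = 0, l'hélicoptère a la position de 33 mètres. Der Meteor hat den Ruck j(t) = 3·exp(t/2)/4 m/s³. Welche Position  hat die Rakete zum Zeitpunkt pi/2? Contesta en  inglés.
We have position x(t) = 8·cos(3·t) + 1. Substituting t = pi/2: x(pi/2) = 1.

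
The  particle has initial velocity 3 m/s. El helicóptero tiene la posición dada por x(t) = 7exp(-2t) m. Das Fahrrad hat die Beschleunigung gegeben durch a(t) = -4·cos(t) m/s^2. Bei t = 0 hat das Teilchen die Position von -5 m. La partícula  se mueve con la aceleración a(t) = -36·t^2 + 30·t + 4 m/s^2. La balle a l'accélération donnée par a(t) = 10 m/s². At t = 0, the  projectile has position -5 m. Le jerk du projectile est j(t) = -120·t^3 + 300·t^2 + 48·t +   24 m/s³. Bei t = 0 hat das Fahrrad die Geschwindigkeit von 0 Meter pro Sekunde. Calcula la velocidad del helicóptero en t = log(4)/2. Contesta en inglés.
To solve this, we need to take 1 derivative of our position equation x(t) = 7·exp(-2·t). Taking d/dt of x(t), we find v(t) = -14·exp(-2·t). From the given velocity equation v(t) = -14·exp(-2·t), we substitute t = log(4)/2 to get v = -7/2.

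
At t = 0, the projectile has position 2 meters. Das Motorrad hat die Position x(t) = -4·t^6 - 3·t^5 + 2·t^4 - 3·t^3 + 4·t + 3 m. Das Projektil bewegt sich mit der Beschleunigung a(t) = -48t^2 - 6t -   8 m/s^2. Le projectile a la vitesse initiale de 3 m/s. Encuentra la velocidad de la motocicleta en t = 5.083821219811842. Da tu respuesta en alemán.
Ausgehend von der Position x(t) = -4·t^6 - 3·t^5 + 2·t^4 - 3·t^3 + 4·t + 3, nehmen wir 1 Ableitung. Durch Ableiten von der Position erhalten wir die Geschwindigkeit: v(t) = -24·t^5 - 15·t^4 + 8·t^3 - 9·t^2 + 4. Mit v(t) = -24·t^5 - 15·t^4 + 8·t^3 - 9·t^2 + 4 und Einsetzen von t = 5.083821219811842, finden wir v = -90698.0463176473.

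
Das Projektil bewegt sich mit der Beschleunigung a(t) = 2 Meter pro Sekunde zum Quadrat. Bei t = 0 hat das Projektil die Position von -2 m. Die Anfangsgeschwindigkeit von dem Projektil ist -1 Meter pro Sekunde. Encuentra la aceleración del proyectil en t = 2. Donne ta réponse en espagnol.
Usando a(t) = 2 y sustituyendo t = 2, encontramos a = 2.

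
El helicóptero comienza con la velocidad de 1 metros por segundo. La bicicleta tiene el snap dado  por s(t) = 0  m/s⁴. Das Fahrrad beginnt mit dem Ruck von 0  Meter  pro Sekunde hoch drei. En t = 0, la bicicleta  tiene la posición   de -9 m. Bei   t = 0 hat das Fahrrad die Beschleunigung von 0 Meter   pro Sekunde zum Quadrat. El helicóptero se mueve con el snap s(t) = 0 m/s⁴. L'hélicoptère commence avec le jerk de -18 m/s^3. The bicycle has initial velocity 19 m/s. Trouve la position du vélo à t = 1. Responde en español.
Para resolver esto, necesitamos tomar 4 antiderivadas de nuestra ecuación del snap s(t) = 0. Integrando el snap y usando la condición inicial j(0) = 0, obtenemos j(t) = 0. La antiderivada de la sacudida, con a(0) = 0, da la aceleración: a(t) = 0. La integral de la aceleración es la velocidad. Usando v(0) = 19, obtenemos v(t) = 19. La integral de la velocidad es la posición. Usando x(0) = -9, obtenemos x(t) = 19·t - 9. De la ecuación de la posición x(t) = 19·t - 9, sustituimos t = 1 para obtener x = 10.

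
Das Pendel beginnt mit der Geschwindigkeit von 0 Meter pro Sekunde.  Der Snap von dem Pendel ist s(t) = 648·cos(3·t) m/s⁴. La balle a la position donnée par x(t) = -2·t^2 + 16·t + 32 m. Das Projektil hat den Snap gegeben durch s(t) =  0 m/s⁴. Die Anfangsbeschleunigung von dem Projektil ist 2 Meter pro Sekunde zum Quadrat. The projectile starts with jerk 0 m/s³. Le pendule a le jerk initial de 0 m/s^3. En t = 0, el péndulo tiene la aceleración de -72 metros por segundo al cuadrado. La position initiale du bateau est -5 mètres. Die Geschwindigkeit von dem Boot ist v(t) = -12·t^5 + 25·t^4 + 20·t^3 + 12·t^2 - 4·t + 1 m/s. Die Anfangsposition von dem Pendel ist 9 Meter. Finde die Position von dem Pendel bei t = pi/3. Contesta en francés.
Pour résoudre ceci, nous devons prendre 4 primitives de notre équation du snap s(t) = 648·cos(3·t). La primitive du snap, avec j(0) = 0, donne le jerk: j(t) = 216·sin(3·t). En intégrant le jerk et en utilisant la condition initiale a(0) = -72, nous obtenons a(t) = -72·cos(3·t). La primitive de l'accélération est la vitesse. En utilisant v(0) = 0, nous obtenons v(t) = -24·sin(3·t). La primitive de la vitesse, avec x(0) = 9, donne la position: x(t) = 8·cos(3·t) + 1. Nous avons la position x(t) = 8·cos(3·t) + 1. En substituant t = pi/3: x(pi/3) = -7.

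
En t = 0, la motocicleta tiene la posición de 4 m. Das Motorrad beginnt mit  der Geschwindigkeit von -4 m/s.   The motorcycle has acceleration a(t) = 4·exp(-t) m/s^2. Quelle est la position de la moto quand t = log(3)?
Pour résoudre ceci, nous devons prendre 2 primitives de notre équation de l'accélération a(t) = 4·exp(-t). L'intégrale de l'accélération, avec v(0) = -4, donne la vitesse: v(t) = -4·exp(-t). En prenant ∫v(t)dt et en appliquant x(0) = 4, nous trouvons x(t) = 4·exp(-t). De l'équation de la position x(t) = 4·exp(-t), nous substituons t = log(3) pour obtenir x = 4/3.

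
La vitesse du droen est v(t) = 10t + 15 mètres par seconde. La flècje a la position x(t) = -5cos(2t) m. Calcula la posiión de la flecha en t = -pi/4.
Tenemos la posición x(t) = -5·cos(2·t). Sustituyendo t = -pi/4: x(-pi/4) = 0.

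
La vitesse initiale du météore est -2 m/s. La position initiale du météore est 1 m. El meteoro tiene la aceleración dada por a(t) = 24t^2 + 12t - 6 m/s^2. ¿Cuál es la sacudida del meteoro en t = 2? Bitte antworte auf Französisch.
Nous devons dériver notre équation de l'accélération a(t) = 24·t^2 + 12·t - 6 1 fois. La dérivée de l'accélération donne le jerk: j(t) = 48·t + 12. Nous avons le jerk j(t) = 48·t + 12. En substituant t = 2: j(2) = 108.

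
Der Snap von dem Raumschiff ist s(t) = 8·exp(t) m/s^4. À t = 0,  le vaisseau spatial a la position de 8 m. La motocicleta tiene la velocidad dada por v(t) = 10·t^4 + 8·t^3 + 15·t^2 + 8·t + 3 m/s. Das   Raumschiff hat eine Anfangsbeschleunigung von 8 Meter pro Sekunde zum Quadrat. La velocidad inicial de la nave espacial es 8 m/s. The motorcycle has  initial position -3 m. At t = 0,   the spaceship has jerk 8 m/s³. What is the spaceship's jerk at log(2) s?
We must find the antiderivative of our snap equation s(t) = 8·exp(t) 1 time. The integral of snap, with j(0) = 8, gives jerk: j(t) = 8·exp(t). We have jerk j(t) = 8·exp(t). Substituting t = log(2): j(log(2)) = 16.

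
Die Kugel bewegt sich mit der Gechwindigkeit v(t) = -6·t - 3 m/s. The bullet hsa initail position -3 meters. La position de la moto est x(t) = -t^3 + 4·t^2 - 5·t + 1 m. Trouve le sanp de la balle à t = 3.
Pour résoudre ceci, nous devons prendre 3 dérivées de notre équation de la vitesse v(t) = -6·t - 3. En dérivant la vitesse, nous obtenons l'accélération: a(t) = -6. La dérivée de l'accélération donne le jerk: j(t) = 0. En prenant d/dt de j(t), nous trouvons s(t) = 0. De l'équation du snap s(t) = 0, nous substituons t = 3 pour obtenir s = 0.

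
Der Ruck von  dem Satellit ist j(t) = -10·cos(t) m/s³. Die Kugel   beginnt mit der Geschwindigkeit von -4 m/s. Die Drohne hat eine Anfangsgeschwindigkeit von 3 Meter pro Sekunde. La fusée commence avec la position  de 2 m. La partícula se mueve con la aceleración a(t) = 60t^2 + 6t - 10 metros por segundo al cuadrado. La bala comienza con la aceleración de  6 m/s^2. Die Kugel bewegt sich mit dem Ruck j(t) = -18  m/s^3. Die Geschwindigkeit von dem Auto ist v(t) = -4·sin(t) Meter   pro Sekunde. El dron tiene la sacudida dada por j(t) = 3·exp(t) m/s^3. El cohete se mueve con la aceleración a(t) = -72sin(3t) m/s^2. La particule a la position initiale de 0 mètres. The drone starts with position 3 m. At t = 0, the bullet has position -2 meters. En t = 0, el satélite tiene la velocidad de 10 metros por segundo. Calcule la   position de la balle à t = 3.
En partant du jerk j(t) = -18, nous prenons 3 intégrales. En prenant ∫j(t)dt et en appliquant a(0) = 6, nous trouvons a(t) = 6 - 18·t. La primitive de l'accélération est la vitesse. En utilisant v(0) = -4, nous obtenons v(t) = -9·t^2 + 6·t - 4. La primitive de la vitesse est la position. En utilisant x(0) = -2, nous obtenons x(t) = -3·t^3 + 3·t^2 - 4·t - 2. Nous avons la position x(t) = -3·t^3 + 3·t^2 - 4·t - 2. En substituant t = 3: x(3) = -68.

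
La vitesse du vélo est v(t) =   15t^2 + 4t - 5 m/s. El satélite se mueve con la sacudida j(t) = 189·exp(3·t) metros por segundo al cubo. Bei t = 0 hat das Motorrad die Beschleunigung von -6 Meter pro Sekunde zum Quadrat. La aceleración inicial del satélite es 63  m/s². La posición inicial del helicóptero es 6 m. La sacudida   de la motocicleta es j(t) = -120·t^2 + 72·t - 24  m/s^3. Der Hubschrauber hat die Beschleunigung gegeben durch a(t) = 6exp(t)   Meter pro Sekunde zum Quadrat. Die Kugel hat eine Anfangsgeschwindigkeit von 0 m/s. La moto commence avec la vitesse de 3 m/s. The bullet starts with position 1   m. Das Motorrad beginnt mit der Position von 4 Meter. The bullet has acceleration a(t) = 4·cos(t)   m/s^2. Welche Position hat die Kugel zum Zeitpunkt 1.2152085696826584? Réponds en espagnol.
Debemos encontrar la antiderivada de nuestra ecuación de la aceleración a(t) = 4·cos(t) 2 veces. La antiderivada de la aceleración es la velocidad. Usando v(0) = 0, obtenemos v(t) = 4·sin(t). La antiderivada de la velocidad, con x(0) = 1, da la posición: x(t) = 5 - 4·cos(t). De la ecuación de la posición x(t) = 5 - 4·cos(t), sustituimos t = 1.2152085696826584 para obtener x = 3.60743434576954.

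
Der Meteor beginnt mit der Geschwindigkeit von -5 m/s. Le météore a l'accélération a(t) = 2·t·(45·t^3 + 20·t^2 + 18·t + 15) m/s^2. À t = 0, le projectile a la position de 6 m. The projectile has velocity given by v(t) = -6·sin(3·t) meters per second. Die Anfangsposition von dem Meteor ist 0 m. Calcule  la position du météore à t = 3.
Nous devons trouver la primitive de notre équation de l'accélération a(t) = 2·t·(45·t^3 + 20·t^2 + 18·t + 15) 2 fois. La primitive de l'accélération, avec v(0) = -5, donne la vitesse: v(t) = 18·t^5 + 10·t^4 + 12·t^3 + 15·t^2 - 5. La primitive de la vitesse est la position. En utilisant x(0) = 0, nous obtenons x(t) = 3·t^6 + 2·t^5 + 3·t^4 + 5·t^3 - 5·t. De l'équation de la position x(t) = 3·t^6 + 2·t^5 + 3·t^4 + 5·t^3 - 5·t, nous substituons t = 3 pour obtenir x = 3036.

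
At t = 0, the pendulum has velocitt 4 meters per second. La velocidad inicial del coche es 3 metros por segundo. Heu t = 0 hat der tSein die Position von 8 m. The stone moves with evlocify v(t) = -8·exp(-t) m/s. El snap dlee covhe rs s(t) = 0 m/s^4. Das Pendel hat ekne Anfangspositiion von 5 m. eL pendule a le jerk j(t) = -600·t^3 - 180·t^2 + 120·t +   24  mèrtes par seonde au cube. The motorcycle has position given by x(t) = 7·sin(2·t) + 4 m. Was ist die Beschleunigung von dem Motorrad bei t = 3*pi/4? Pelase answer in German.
Um dies zu lösen, müssen wir 2 Ableitungen unserer Gleichung für die Position x(t) = 7·sin(2·t) + 4 nehmen. Die Ableitung von der Position ergibt die Geschwindigkeit: v(t) = 14·cos(2·t). Die Ableitung von der Geschwindigkeit ergibt die Beschleunigung: a(t) = -28·sin(2·t). Mit a(t) = -28·sin(2·t) und Einsetzen von t = 3*pi/4, finden wir a = 28.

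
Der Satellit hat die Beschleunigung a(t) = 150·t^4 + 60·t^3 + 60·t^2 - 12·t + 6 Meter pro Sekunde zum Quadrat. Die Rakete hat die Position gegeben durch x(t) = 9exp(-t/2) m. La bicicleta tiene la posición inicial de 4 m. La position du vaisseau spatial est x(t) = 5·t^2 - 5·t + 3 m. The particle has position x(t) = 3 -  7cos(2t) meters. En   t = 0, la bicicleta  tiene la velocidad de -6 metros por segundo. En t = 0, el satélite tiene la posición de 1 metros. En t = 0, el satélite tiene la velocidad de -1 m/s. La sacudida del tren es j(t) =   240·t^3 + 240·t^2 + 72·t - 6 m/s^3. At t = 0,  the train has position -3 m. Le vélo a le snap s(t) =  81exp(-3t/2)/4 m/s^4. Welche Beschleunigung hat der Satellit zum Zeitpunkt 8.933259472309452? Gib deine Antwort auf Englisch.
We have acceleration a(t) = 150·t^4 + 60·t^3 + 60·t^2 - 12·t + 6. Substituting t = 8.933259472309452: a(8.933259472309452) = 1002741.91877370.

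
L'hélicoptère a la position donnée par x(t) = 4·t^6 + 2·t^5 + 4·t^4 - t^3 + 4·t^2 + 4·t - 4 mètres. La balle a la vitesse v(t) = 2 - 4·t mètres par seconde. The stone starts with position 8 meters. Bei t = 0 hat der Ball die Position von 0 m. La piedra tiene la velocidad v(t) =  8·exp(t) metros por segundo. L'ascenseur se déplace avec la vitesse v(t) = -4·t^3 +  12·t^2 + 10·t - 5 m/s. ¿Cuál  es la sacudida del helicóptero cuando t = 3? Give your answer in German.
Ausgehend von der Position x(t) = 4·t^6 + 2·t^5 + 4·t^4 - t^3 + 4·t^2 + 4·t - 4, nehmen wir 3 Ableitungen. Die Ableitung von der Position ergibt die Geschwindigkeit: v(t) = 24·t^5 + 10·t^4 + 16·t^3 - 3·t^2 + 8·t + 4. Mit d/dt von v(t) finden wir a(t) = 120·t^4 + 40·t^3 + 48·t^2 - 6·t + 8. Durch Ableiten von der Beschleunigung erhalten wir den Ruck: j(t) = 480·t^3 + 120·t^2 + 96·t - 6. Mit j(t) = 480·t^3 + 120·t^2 + 96·t - 6 und Einsetzen von t = 3, finden wir j = 14322.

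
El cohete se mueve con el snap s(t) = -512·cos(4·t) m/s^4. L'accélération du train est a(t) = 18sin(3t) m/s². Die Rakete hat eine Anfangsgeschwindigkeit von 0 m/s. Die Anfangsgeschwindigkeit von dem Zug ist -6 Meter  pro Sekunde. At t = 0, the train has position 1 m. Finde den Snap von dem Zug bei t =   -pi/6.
Um dies zu lösen, müssen wir 2 Ableitungen unserer Gleichung für die Beschleunigung a(t) = 18·sin(3·t) nehmen. Durch Ableiten von der Beschleunigung erhalten wir den Ruck: j(t) = 54·cos(3·t). Durch Ableiten von dem Ruck erhalten wir den Snap: s(t) = -162·sin(3·t). Wir haben den Snap s(t) = -162·sin(3·t). Durch Einsetzen von t = -pi/6: s(-pi/6) = 162.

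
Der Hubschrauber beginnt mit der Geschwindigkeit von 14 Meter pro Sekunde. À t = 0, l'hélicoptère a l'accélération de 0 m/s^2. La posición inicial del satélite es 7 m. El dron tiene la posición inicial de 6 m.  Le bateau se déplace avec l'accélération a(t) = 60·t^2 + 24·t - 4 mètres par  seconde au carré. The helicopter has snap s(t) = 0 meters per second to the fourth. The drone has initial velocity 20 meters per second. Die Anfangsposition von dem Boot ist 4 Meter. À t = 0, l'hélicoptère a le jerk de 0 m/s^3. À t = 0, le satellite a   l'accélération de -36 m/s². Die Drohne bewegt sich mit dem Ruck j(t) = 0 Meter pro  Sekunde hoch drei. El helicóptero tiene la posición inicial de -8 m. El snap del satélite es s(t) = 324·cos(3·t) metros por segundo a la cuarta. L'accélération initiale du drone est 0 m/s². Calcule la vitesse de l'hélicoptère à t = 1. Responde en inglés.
Starting from snap s(t) = 0, we take 3 integrals. Finding the antiderivative of s(t) and using j(0) = 0: j(t) = 0. Finding the antiderivative of j(t) and using a(0) = 0: a(t) = 0. The antiderivative of acceleration is velocity. Using v(0) = 14, we get v(t) = 14. We have velocity v(t) = 14. Substituting t = 1: v(1) = 14.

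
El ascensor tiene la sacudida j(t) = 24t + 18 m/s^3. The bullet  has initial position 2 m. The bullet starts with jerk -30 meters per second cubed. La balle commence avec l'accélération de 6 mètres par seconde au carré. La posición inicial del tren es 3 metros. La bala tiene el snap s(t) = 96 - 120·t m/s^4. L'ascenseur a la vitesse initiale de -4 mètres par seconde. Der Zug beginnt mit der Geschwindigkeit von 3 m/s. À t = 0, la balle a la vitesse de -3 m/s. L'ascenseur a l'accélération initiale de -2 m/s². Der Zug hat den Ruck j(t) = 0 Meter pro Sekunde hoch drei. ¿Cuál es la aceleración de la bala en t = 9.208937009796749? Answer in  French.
Pour résoudre ceci, nous devons prendre 2 primitives de notre équation du snap s(t) = 96 - 120·t. L'intégrale du snap, avec j(0) = -30, donne le jerk: j(t) = -60·t^2 + 96·t - 30. La primitive du jerk, avec a(0) = 6, donne l'accélération: a(t) = -20·t^3 + 48·t^2 - 30·t + 6. Nous avons l'accélération a(t) = -20·t^3 + 48·t^2 - 30·t + 6. En substituant t = 9.208937009796749: a(9.208937009796749) = -11818.8409226219.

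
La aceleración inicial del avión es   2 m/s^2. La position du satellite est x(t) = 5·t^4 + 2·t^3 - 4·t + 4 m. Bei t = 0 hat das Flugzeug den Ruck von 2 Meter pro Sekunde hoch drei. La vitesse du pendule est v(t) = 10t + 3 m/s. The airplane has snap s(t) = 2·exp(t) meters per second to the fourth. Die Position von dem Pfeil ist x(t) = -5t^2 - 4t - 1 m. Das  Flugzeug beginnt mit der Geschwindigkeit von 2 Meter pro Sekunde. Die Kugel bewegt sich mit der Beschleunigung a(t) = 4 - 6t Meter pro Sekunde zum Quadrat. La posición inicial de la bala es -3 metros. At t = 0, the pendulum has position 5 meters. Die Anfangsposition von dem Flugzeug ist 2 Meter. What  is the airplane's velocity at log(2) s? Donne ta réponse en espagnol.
Necesitamos integrar nuestra ecuación del snap s(t) = 2·exp(t) 3 veces. Tomando ∫s(t)dt y aplicando j(0) = 2, encontramos j(t) = 2·exp(t). La antiderivada de la sacudida es la aceleración. Usando a(0) = 2, obtenemos a(t) = 2·exp(t). Tomando ∫a(t)dt y aplicando v(0) = 2, encontramos v(t) = 2·exp(t). Usando v(t) = 2·exp(t) y sustituyendo t = log(2), encontramos v = 4.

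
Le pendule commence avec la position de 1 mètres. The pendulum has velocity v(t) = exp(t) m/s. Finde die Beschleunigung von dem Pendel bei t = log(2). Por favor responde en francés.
En partant de la vitesse v(t) = exp(t), nous prenons 1 dérivée. En dérivant la vitesse, nous obtenons l'accélération: a(t) = exp(t). Nous avons l'accélération a(t) = exp(t). En substituant t = log(2): a(log(2)) = 2.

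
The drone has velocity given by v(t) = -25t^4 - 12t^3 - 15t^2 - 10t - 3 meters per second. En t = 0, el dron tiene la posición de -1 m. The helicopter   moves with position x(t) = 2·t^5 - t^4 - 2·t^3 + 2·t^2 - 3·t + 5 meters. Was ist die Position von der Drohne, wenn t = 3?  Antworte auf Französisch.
Pour résoudre ceci, nous devons prendre 1 primitive de notre équation de la vitesse v(t) = -25·t^4 - 12·t^3 - 15·t^2 - 10·t - 3. La primitive de la vitesse, avec x(0) = -1, donne la position: x(t) = -5·t^5 - 3·t^4 - 5·t^3 - 5·t^2 - 3·t - 1. De l'équation de la position x(t) = -5·t^5 - 3·t^4 - 5·t^3 - 5·t^2 - 3·t - 1, nous substituons t = 3 pour obtenir x = -1648.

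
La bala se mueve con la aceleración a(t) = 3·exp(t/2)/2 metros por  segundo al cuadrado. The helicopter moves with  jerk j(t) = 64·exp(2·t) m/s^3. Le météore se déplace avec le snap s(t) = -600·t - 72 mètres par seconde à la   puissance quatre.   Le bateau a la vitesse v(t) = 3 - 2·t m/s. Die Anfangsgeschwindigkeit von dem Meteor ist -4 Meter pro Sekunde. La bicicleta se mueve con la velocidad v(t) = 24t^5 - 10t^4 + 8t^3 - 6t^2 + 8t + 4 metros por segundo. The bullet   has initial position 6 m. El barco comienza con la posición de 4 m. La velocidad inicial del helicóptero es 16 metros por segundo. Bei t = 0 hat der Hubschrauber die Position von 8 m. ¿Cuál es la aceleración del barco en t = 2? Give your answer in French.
Pour résoudre ceci, nous devons prendre 1 dérivée de notre équation de la vitesse v(t) = 3 - 2·t. En prenant d/dt de v(t), nous trouvons a(t) = -2. Nous avons l'accélération a(t) = -2. En substituant t = 2: a(2) = -2.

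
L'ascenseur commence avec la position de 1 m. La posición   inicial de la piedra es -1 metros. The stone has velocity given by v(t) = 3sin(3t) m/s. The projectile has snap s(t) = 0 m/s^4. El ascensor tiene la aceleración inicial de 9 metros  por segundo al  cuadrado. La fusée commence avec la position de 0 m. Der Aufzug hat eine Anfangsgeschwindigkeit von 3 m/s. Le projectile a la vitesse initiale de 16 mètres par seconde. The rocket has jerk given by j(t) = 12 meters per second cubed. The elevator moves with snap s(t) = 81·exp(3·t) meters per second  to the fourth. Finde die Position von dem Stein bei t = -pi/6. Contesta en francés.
Nous devons trouver la primitive de notre équation de la vitesse v(t) = 3·sin(3·t) 1 fois. En prenant ∫v(t)dt et en appliquant x(0) = -1, nous trouvons x(t) = -cos(3·t). Nous avons la position x(t) = -cos(3·t). En substituant t = -pi/6: x(-pi/6) = 0.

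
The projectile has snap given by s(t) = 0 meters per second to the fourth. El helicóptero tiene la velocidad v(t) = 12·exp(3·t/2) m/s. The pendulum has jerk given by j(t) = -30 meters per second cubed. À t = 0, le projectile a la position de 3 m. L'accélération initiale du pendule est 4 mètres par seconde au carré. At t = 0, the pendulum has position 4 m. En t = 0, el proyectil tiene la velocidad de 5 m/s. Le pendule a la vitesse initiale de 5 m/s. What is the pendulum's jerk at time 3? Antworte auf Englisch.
From the given jerk equation j(t) = -30, we substitute t = 3 to get j = -30.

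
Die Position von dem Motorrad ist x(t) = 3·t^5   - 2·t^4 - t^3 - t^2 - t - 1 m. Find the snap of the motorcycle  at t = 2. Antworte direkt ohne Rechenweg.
The snap at t = 2 is s = 672.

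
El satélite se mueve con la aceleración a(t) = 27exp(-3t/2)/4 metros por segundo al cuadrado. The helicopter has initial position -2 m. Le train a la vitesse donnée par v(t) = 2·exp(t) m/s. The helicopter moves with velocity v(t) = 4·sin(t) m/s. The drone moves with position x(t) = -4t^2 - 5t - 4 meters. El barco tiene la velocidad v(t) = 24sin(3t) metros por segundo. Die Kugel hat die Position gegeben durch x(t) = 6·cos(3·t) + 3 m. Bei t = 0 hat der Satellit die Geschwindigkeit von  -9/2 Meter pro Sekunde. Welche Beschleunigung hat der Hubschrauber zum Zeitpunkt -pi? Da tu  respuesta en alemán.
Wir müssen unsere Gleichung für die Geschwindigkeit v(t) = 4·sin(t) 1-mal ableiten. Durch Ableiten von der Geschwindigkeit erhalten wir die Beschleunigung: a(t) = 4·cos(t). Wir haben die Beschleunigung a(t) = 4·cos(t). Durch Einsetzen von t = -pi: a(-pi) = -4.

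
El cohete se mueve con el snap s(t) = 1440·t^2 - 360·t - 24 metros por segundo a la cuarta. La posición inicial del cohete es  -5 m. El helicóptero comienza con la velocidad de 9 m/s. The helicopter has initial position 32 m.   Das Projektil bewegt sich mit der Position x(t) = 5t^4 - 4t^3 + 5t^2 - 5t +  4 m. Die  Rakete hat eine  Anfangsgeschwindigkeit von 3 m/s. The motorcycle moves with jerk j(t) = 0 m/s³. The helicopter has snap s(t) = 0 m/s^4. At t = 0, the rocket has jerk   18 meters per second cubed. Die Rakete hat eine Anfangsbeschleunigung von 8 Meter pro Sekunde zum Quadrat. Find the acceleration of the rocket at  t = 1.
We need to integrate our snap equation s(t) = 1440·t^2 - 360·t - 24 2 times. The integral of snap is jerk. Using j(0) = 18, we get j(t) = 480·t^3 - 180·t^2 - 24·t + 18. Integrating jerk and using the initial condition a(0) = 8, we get a(t) = 120·t^4 - 60·t^3 - 12·t^2 + 18·t + 8. From the given acceleration equation a(t) = 120·t^4 - 60·t^3 - 12·t^2 + 18·t + 8, we substitute t = 1 to get a = 74.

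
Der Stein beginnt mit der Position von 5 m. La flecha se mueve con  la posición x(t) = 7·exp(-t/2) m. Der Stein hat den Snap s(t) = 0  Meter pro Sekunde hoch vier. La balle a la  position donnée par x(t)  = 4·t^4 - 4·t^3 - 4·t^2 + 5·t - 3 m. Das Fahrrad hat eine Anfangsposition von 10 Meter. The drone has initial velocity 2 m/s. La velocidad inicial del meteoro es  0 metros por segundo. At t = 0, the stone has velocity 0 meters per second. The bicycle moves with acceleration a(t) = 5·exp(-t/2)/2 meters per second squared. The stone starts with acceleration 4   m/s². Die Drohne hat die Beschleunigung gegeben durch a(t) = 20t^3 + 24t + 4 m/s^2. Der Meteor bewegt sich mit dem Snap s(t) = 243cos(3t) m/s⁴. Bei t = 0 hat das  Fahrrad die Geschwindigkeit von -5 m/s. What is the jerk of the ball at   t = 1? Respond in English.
Starting from position x(t) = 4·t^4 - 4·t^3 - 4·t^2 + 5·t - 3, we take 3 derivatives. Differentiating position, we get velocity: v(t) = 16·t^3 - 12·t^2 - 8·t + 5. Taking d/dt of v(t), we find a(t) = 48·t^2 - 24·t - 8. Taking d/dt of a(t), we find j(t) = 96·t - 24. From the given jerk equation j(t) = 96·t - 24, we substitute t = 1 to get j = 72.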